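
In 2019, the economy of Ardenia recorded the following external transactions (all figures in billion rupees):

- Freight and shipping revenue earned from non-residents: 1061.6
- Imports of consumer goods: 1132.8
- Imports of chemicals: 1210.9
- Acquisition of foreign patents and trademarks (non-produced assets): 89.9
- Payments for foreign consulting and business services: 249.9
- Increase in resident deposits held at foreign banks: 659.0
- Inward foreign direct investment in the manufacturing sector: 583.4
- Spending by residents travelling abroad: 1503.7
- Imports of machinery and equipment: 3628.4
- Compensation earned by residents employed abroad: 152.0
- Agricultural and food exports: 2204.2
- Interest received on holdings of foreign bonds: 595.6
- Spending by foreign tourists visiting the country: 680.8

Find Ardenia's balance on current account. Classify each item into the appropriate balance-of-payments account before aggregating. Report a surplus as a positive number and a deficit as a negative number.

Goods: -1132.8 - 1210.9 - 3628.4 + 2204.2 = -3767.9
Services: 680.8 - 1503.7 - 249.9 + 1061.6 = -11.2
Primary income: 152.0 + 595.6 = 747.6
Current account = (-3767.9) + (-11.2) + 747.6 = -3031.5
(Excluded from the current account — capital account: acquisition of foreign patents and trademarks (non-produced assets) 89.9; financial account: increase in resident deposits held at foreign banks 659.0, inward foreign direct investment in the manufacturing sector 583.4.)

-3031.5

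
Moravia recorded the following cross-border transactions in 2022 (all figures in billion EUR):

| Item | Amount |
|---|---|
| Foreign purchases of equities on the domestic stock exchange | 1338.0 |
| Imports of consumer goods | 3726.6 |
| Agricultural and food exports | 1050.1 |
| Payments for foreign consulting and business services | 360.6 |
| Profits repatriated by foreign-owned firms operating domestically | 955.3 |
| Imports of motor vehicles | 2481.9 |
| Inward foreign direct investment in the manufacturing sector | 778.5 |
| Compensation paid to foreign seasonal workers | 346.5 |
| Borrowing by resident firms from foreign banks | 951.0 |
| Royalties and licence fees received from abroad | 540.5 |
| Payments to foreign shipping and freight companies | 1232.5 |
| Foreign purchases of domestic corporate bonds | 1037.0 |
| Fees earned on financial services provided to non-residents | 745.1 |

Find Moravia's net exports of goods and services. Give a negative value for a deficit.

-5465.9

Goods: -2481.9 + 1050.1 - 3726.6 = -5158.4
Services: -360.6 + 540.5 + 745.1 - 1232.5 = -307.5
Trade balance = -5158.4 + (-307.5) = -5465.9
(Excluded from the trade balance — financial account: foreign purchases of equities on the domestic stock exchange 1338.0, inward foreign direct investment in the manufacturing sector 778.5, borrowing by resident firms from foreign banks 951.0, foreign purchases of domestic corporate bonds 1037.0; primary income: profits repatriated by foreign-owned firms operating domestically 955.3, compensation paid to foreign seasonal workers 346.5.)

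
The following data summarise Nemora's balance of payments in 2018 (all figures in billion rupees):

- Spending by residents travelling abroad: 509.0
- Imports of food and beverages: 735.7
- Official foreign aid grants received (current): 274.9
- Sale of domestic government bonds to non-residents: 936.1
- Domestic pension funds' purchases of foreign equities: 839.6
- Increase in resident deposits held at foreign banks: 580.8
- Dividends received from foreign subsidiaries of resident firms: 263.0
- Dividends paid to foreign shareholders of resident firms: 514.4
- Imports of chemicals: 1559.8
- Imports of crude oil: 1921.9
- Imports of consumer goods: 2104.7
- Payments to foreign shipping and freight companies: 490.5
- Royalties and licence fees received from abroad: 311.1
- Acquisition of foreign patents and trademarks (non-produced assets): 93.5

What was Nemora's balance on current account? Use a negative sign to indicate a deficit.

Goods: -2104.7 - 735.7 - 1921.9 - 1559.8 = -6322.1
Services: -490.5 + 311.1 - 509.0 = -688.4
Primary income: -514.4 + 263.0 = -251.4
Secondary income: 274.9
Current account = (-6322.1) + (-688.4) + (-251.4) + 274.9 = -6987.0
(Excluded from the current account — financial account: sale of domestic government bonds to non-residents 936.1, domestic pension funds' purchases of foreign equities 839.6, increase in resident deposits held at foreign banks 580.8; capital account: acquisition of foreign patents and trademarks (non-produced assets) 93.5.)

-6987.0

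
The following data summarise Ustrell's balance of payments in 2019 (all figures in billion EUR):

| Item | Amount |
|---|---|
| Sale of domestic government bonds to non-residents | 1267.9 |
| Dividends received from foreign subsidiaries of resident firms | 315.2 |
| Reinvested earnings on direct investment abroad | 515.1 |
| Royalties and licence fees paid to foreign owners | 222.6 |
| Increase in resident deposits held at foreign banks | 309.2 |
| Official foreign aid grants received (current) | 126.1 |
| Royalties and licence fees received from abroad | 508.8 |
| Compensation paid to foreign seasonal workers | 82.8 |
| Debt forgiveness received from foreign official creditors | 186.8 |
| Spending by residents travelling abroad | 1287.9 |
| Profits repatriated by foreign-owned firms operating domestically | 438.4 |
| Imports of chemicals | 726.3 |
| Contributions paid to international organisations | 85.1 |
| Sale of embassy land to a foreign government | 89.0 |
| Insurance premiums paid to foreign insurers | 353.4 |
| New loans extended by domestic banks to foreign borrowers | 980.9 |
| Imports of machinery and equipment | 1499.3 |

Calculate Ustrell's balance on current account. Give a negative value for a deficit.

Goods: -1499.3 - 726.3 = -2225.6
Services: 508.8 - 353.4 - 222.6 - 1287.9 = -1355.1
Primary income: 315.2 - 438.4 + 515.1 - 82.8 = 309.1
Secondary income: 126.1 - 85.1 = 41.0
Current account = (-2225.6) + (-1355.1) + 309.1 + 41.0 = -3230.6
(Excluded from the current account — financial account: sale of domestic government bonds to non-residents 1267.9, increase in resident deposits held at foreign banks 309.2, new loans extended by domestic banks to foreign borrowers 980.9; capital account: debt forgiveness received from foreign official creditors 186.8, sale of embassy land to a foreign government 89.0.)

-3230.6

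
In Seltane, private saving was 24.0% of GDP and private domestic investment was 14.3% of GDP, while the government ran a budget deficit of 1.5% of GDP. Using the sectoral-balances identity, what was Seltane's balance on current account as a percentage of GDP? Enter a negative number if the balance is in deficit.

8.2

By the sectoral-balances identity, CA = (S_private - I) + (T - G).
Private balance = 24.0 - 14.3 = 9.7
Government balance (T - G) = -1.5
CA = 9.7 + (-1.5) = 8.2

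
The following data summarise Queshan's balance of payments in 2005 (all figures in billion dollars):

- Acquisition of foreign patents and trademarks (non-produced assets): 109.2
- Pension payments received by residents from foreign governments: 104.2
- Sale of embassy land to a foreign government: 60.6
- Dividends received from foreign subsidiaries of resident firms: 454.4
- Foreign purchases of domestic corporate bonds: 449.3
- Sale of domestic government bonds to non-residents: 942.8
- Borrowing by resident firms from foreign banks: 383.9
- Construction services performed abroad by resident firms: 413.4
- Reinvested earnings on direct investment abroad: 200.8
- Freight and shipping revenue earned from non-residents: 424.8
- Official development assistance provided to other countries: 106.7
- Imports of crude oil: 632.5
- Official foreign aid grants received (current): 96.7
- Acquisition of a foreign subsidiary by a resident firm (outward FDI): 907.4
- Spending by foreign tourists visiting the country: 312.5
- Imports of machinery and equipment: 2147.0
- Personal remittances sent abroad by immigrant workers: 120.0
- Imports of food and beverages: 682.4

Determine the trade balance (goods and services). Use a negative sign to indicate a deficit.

-2311.2

Goods: -682.4 - 2147.0 - 632.5 = -3461.9
Services: 413.4 + 424.8 + 312.5 = 1150.7
Trade balance = -3461.9 + 1150.7 = -2311.2
(Excluded from the trade balance — capital account: acquisition of foreign patents and trademarks (non-produced assets) 109.2, sale of embassy land to a foreign government 60.6; secondary income: pension payments received by residents from foreign governments 104.2, official development assistance provided to other countries 106.7, official foreign aid grants received (current) 96.7, personal remittances sent abroad by immigrant workers 120.0; primary income: dividends received from foreign subsidiaries of resident firms 454.4, reinvested earnings on direct investment abroad 200.8; financial account: foreign purchases of domestic corporate bonds 449.3, sale of domestic government bonds to non-residents 942.8, borrowing by resident firms from foreign banks 383.9, acquisition of a foreign subsidiary by a resident firm (outward FDI) 907.4.)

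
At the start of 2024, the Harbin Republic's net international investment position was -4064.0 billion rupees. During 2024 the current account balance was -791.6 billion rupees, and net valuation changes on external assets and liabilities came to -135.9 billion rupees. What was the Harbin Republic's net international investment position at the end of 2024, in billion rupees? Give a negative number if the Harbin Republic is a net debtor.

-4991.5

Change in NIIP = current account + net valuation change = -791.6 + (-135.9) = -927.5
End-of-year NIIP = -4064.0 + (-927.5) = -4991.5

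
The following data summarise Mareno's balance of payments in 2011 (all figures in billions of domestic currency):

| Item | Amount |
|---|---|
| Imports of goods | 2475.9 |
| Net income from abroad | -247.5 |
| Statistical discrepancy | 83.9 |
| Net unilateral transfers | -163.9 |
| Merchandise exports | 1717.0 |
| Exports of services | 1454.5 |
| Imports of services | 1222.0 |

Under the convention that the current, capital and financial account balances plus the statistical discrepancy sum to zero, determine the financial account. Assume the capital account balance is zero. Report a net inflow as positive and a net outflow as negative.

Goods balance = 1717.0 - 2475.9 = -758.9
Services balance = 1454.5 - 1222.0 = 232.5
Trade balance (goods + services) = -758.9 + 232.5 = -526.4
Net primary income = -247.5
Net secondary income = -163.9
Current account = -526.4 + (-247.5) + (-163.9) = -937.8
Financial account = -(-937.8 + 83.9) = 853.9

853.9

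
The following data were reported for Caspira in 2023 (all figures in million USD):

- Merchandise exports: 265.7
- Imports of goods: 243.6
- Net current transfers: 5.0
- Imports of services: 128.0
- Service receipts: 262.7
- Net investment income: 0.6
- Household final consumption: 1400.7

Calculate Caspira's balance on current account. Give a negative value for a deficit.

Goods balance = 265.7 - 243.6 = 22.1
Services balance = 262.7 - 128.0 = 134.7
Trade balance (goods + services) = 22.1 + 134.7 = 156.8
Net primary income = 0.6
Net secondary income = 5.0
Current account = 156.8 + 0.6 + 5.0 = 162.4

162.4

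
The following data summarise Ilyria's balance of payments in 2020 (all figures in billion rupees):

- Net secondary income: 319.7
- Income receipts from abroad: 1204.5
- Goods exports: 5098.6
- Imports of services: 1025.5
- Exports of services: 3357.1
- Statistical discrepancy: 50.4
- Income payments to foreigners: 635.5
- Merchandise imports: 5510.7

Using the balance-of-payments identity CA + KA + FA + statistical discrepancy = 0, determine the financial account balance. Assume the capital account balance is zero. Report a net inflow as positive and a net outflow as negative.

-2858.6

Goods balance = 5098.6 - 5510.7 = -412.1
Services balance = 3357.1 - 1025.5 = 2331.6
Trade balance (goods + services) = -412.1 + 2331.6 = 1919.5
Net primary income = 1204.5 - 635.5 = 569.0
Net secondary income = 319.7
Current account = 1919.5 + 569.0 + 319.7 = 2808.2
Financial account = -(2808.2 + 50.4) = -2858.6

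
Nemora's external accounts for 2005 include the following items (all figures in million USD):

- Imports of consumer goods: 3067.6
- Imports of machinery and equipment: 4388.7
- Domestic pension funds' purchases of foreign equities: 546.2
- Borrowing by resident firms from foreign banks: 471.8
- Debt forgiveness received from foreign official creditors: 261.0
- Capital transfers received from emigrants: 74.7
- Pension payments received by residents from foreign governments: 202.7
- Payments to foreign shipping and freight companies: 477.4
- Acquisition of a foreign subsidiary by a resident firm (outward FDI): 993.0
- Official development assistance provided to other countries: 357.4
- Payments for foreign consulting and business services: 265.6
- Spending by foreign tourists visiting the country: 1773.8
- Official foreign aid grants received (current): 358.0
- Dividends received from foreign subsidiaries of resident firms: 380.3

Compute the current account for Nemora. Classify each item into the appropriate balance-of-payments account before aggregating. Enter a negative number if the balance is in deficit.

-5841.9

Goods: -3067.6 - 4388.7 = -7456.3
Services: -265.6 - 477.4 + 1773.8 = 1030.8
Primary income: 380.3
Secondary income: -357.4 + 358.0 + 202.7 = 203.3
Current account = (-7456.3) + 1030.8 + 380.3 + 203.3 = -5841.9
(Excluded from the current account — financial account: domestic pension funds' purchases of foreign equities 546.2, borrowing by resident firms from foreign banks 471.8, acquisition of a foreign subsidiary by a resident firm (outward FDI) 993.0; capital account: debt forgiveness received from foreign official creditors 261.0, capital transfers received from emigrants 74.7.)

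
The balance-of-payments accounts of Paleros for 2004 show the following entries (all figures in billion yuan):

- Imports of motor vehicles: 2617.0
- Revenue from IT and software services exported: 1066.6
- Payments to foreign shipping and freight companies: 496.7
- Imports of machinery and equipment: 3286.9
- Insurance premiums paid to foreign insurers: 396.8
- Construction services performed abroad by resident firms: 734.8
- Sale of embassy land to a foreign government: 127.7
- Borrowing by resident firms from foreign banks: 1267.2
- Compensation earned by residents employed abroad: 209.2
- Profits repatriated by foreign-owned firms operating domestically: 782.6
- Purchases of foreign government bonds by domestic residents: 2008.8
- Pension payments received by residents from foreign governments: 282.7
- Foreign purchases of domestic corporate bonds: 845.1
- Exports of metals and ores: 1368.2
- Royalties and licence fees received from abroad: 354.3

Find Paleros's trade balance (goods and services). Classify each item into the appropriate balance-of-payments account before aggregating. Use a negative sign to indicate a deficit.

-3273.5

Goods: -3286.9 + 1368.2 - 2617.0 = -4535.7
Services: 734.8 - 396.8 - 496.7 + 1066.6 + 354.3 = 1262.2
Trade balance = -4535.7 + 1262.2 = -3273.5
(Excluded from the trade balance — capital account: sale of embassy land to a foreign government 127.7; financial account: borrowing by resident firms from foreign banks 1267.2, purchases of foreign government bonds by domestic residents 2008.8, foreign purchases of domestic corporate bonds 845.1; primary income: compensation earned by residents employed abroad 209.2, profits repatriated by foreign-owned firms operating domestically 782.6; secondary income: pension payments received by residents from foreign governments 282.7.)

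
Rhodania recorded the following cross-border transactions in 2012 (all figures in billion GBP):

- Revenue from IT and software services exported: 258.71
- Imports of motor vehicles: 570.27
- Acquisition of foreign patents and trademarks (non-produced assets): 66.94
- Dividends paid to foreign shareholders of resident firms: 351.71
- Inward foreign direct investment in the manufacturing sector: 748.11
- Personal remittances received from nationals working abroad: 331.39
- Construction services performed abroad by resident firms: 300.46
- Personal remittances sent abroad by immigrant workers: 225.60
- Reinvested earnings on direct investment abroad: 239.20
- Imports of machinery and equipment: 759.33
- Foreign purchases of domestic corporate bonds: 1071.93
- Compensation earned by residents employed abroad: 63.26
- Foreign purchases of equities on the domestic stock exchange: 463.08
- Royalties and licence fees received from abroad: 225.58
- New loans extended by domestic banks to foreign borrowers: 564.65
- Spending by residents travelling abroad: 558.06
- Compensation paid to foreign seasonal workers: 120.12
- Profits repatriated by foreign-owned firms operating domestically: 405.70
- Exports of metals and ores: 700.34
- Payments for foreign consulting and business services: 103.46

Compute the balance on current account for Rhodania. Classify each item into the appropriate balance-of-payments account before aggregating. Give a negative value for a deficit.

Goods: -570.27 + 700.34 - 759.33 = -629.26
Services: 300.46 + 258.71 - 558.06 - 103.46 + 225.58 = 123.23
Primary income: 239.20 + 63.26 - 351.71 - 120.12 - 405.70 = -575.07
Secondary income: 331.39 - 225.60 = 105.79
Current account = (-629.26) + 123.23 + (-575.07) + 105.79 = -975.31
(Excluded from the current account — capital account: acquisition of foreign patents and trademarks (non-produced assets) 66.94; financial account: inward foreign direct investment in the manufacturing sector 748.11, foreign purchases of domestic corporate bonds 1071.93, foreign purchases of equities on the domestic stock exchange 463.08, new loans extended by domestic banks to foreign borrowers 564.65.)

-975.31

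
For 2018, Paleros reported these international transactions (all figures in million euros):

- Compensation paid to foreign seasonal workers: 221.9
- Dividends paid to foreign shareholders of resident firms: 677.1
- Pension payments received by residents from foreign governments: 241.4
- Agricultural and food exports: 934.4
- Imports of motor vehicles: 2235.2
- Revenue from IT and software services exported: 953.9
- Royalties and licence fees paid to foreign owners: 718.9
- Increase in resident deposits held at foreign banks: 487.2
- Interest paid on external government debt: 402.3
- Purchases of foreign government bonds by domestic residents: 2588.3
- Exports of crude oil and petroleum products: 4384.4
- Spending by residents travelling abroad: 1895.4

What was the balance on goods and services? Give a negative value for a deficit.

Goods: 934.4 + 4384.4 - 2235.2 = 3083.6
Services: -718.9 + 953.9 - 1895.4 = -1660.4
Trade balance = 3083.6 + (-1660.4) = 1423.2
(Excluded from the trade balance — primary income: compensation paid to foreign seasonal workers 221.9, dividends paid to foreign shareholders of resident firms 677.1, interest paid on external government debt 402.3; secondary income: pension payments received by residents from foreign governments 241.4; financial account: increase in resident deposits held at foreign banks 487.2, purchases of foreign government bonds by domestic residents 2588.3.)

1423.2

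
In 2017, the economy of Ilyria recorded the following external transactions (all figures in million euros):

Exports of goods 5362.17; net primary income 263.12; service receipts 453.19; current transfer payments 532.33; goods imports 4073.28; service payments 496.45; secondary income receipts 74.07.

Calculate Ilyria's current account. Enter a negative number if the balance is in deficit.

1050.49

Goods balance = 5362.17 - 4073.28 = 1288.89
Services balance = 453.19 - 496.45 = -43.26
Trade balance (goods + services) = 1288.89 + (-43.26) = 1245.63
Net primary income = 263.12
Net secondary income = 74.07 - 532.33 = -458.26
Current account = 1245.63 + 263.12 + (-458.26) = 1050.49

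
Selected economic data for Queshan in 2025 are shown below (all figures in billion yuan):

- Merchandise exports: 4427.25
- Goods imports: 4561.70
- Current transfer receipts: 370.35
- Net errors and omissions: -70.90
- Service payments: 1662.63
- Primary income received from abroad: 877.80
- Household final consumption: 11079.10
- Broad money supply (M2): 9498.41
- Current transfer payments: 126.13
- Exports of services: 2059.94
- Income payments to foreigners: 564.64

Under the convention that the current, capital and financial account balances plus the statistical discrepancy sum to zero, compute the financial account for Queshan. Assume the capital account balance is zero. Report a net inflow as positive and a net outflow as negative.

-749.34

Goods balance = 4427.25 - 4561.70 = -134.45
Services balance = 2059.94 - 1662.63 = 397.31
Trade balance (goods + services) = -134.45 + 397.31 = 262.86
Net primary income = 877.80 - 564.64 = 313.16
Net secondary income = 370.35 - 126.13 = 244.22
Current account = 262.86 + 313.16 + 244.22 = 820.24
Financial account = -(820.24 + (-70.90)) = -749.34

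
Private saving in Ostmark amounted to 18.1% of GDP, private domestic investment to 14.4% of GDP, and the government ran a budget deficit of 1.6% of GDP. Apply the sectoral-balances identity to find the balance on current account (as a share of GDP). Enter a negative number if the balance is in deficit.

By the sectoral-balances identity, CA = (S_private - I) + (T - G).
Private balance = 18.1 - 14.4 = 3.7
Government balance (T - G) = -1.6
CA = 3.7 + (-1.6) = 2.1

2.1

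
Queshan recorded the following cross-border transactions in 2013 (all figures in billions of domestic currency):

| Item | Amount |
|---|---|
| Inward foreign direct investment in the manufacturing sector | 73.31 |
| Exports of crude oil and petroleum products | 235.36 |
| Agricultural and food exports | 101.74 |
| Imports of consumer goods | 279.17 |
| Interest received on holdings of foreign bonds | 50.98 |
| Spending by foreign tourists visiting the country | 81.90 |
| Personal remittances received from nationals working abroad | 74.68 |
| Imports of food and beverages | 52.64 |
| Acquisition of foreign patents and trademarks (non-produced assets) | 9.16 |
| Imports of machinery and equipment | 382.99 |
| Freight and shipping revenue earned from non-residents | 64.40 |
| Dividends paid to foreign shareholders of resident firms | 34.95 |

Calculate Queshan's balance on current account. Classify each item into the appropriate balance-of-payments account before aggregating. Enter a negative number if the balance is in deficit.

-140.69

Goods: 101.74 + 235.36 - 52.64 - 279.17 - 382.99 = -377.70
Services: 81.90 + 64.40 = 146.30
Primary income: 50.98 - 34.95 = 16.03
Secondary income: 74.68
Current account = (-377.70) + 146.30 + 16.03 + 74.68 = -140.69
(Excluded from the current account — financial account: inward foreign direct investment in the manufacturing sector 73.31; capital account: acquisition of foreign patents and trademarks (non-produced assets) 9.16.)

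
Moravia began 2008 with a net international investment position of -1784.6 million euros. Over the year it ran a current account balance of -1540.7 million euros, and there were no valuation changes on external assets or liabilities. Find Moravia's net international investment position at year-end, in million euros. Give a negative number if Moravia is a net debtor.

-3325.3

With no valuation effects, change in NIIP = current account = -1540.7
End-of-year NIIP = -1784.6 + (-1540.7) = -3325.3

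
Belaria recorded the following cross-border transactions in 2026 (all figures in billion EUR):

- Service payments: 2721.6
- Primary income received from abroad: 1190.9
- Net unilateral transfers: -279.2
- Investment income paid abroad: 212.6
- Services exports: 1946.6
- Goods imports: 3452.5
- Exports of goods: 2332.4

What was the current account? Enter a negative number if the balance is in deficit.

Goods balance = 2332.4 - 3452.5 = -1120.1
Services balance = 1946.6 - 2721.6 = -775.0
Trade balance (goods + services) = -1120.1 + (-775.0) = -1895.1
Net primary income = 1190.9 - 212.6 = 978.3
Net secondary income = -279.2
Current account = -1895.1 + 978.3 + (-279.2) = -1196.0

-1196.0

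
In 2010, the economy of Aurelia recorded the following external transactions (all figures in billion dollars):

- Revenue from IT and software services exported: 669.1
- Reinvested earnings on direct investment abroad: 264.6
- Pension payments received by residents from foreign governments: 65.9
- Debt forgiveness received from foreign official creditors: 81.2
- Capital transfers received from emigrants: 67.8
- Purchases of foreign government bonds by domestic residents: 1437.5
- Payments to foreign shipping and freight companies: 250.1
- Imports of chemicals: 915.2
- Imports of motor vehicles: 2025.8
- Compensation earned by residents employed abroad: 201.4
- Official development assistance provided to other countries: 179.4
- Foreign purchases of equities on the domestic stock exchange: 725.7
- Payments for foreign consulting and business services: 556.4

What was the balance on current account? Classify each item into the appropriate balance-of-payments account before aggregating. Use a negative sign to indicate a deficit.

-2725.9

Goods: -915.2 - 2025.8 = -2941.0
Services: 669.1 - 556.4 - 250.1 = -137.4
Primary income: 201.4 + 264.6 = 466.0
Secondary income: 65.9 - 179.4 = -113.5
Current account = (-2941.0) + (-137.4) + 466.0 + (-113.5) = -2725.9
(Excluded from the current account — capital account: debt forgiveness received from foreign official creditors 81.2, capital transfers received from emigrants 67.8; financial account: purchases of foreign government bonds by domestic residents 1437.5, foreign purchases of equities on the domestic stock exchange 725.7.)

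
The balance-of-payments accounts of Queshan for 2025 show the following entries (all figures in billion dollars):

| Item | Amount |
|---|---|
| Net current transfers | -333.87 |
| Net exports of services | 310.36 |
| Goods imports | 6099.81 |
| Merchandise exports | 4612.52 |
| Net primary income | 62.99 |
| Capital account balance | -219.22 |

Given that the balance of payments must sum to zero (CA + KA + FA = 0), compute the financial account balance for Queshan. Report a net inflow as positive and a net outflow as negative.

1667.03

Goods balance = 4612.52 - 6099.81 = -1487.29
Services balance = 310.36
Trade balance (goods + services) = -1487.29 + 310.36 = -1176.93
Net primary income = 62.99
Net secondary income = -333.87
Current account = -1176.93 + 62.99 + (-333.87) = -1447.81
Financial account = -(-1447.81 + (-219.22)) = 1667.03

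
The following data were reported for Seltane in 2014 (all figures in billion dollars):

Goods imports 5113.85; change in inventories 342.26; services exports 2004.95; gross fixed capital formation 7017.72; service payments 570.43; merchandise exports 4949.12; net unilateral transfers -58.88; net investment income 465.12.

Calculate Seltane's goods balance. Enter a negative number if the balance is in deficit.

-164.73

Goods balance = 4949.12 - 5113.85 = -164.73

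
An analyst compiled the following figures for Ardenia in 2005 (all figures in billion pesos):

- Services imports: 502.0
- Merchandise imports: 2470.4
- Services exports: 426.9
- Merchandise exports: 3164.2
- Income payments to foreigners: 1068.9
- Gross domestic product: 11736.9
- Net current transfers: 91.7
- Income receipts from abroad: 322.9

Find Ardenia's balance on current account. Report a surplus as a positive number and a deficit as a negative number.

-35.6

Goods balance = 3164.2 - 2470.4 = 693.8
Services balance = 426.9 - 502.0 = -75.1
Trade balance (goods + services) = 693.8 + (-75.1) = 618.7
Net primary income = 322.9 - 1068.9 = -746.0
Net secondary income = 91.7
Current account = 618.7 + (-746.0) + 91.7 = -35.6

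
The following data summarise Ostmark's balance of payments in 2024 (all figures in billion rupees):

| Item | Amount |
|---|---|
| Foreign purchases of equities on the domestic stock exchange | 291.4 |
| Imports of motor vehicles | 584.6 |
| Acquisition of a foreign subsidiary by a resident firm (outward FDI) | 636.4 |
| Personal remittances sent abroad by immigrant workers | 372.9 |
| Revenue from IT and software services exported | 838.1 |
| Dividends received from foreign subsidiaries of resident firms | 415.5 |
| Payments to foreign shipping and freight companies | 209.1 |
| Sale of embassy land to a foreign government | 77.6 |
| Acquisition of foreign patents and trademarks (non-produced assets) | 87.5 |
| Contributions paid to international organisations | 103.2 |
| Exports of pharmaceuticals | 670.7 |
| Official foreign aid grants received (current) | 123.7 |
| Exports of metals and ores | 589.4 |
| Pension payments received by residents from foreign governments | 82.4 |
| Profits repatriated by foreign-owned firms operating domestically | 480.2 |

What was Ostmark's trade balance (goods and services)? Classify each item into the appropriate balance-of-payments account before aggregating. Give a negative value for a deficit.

1304.5

Goods: 589.4 - 584.6 + 670.7 = 675.5
Services: -209.1 + 838.1 = 629.0
Trade balance = 675.5 + 629.0 = 1304.5
(Excluded from the trade balance — financial account: foreign purchases of equities on the domestic stock exchange 291.4, acquisition of a foreign subsidiary by a resident firm (outward FDI) 636.4; secondary income: personal remittances sent abroad by immigrant workers 372.9, contributions paid to international organisations 103.2, official foreign aid grants received (current) 123.7, pension payments received by residents from foreign governments 82.4; primary income: dividends received from foreign subsidiaries of resident firms 415.5, profits repatriated by foreign-owned firms operating domestically 480.2; capital account: sale of embassy land to a foreign government 77.6, acquisition of foreign patents and trademarks (non-produced assets) 87.5.)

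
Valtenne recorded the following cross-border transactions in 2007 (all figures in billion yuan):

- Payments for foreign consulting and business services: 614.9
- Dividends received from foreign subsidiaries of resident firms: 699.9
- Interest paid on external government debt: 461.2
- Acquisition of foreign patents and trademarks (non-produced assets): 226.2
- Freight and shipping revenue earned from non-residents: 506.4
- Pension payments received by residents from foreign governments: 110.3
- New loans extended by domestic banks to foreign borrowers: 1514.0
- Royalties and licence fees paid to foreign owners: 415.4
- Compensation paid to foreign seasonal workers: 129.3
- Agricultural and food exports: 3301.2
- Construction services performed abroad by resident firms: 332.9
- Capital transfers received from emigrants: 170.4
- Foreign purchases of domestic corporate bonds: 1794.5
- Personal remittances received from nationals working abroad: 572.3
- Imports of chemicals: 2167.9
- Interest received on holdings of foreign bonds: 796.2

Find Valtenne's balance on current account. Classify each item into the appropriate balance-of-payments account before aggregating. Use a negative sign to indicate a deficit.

Goods: 3301.2 - 2167.9 = 1133.3
Services: -415.4 - 614.9 + 332.9 + 506.4 = -191.0
Primary income: -129.3 + 699.9 + 796.2 - 461.2 = 905.6
Secondary income: 572.3 + 110.3 = 682.6
Current account = 1133.3 + (-191.0) + 905.6 + 682.6 = 2530.5
(Excluded from the current account — capital account: acquisition of foreign patents and trademarks (non-produced assets) 226.2, capital transfers received from emigrants 170.4; financial account: new loans extended by domestic banks to foreign borrowers 1514.0, foreign purchases of domestic corporate bonds 1794.5.)

2530.5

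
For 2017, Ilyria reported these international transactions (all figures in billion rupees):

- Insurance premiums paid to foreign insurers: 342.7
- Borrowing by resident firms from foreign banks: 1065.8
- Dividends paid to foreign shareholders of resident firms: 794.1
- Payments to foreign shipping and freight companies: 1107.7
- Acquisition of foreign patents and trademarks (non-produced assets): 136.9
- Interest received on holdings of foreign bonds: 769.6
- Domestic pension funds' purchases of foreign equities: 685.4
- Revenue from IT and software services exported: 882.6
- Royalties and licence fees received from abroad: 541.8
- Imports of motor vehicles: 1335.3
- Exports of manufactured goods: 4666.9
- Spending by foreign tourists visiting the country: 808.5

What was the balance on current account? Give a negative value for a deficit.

4089.6

Goods: -1335.3 + 4666.9 = 3331.6
Services: 882.6 - 342.7 - 1107.7 + 808.5 + 541.8 = 782.5
Primary income: -794.1 + 769.6 = -24.5
Current account = 3331.6 + 782.5 + (-24.5) = 4089.6
(Excluded from the current account — financial account: borrowing by resident firms from foreign banks 1065.8, domestic pension funds' purchases of foreign equities 685.4; capital account: acquisition of foreign patents and trademarks (non-produced assets) 136.9.)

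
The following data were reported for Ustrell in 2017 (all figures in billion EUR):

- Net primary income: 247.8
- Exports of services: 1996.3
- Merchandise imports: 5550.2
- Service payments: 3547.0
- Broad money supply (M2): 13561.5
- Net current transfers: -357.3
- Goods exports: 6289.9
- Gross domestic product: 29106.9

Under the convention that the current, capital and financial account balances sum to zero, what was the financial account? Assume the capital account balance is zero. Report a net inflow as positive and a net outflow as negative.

920.5

Goods balance = 6289.9 - 5550.2 = 739.7
Services balance = 1996.3 - 3547.0 = -1550.7
Trade balance (goods + services) = 739.7 + (-1550.7) = -811.0
Net primary income = 247.8
Net secondary income = -357.3
Current account = -811.0 + 247.8 + (-357.3) = -920.5
Financial account = -(-920.5) = 920.5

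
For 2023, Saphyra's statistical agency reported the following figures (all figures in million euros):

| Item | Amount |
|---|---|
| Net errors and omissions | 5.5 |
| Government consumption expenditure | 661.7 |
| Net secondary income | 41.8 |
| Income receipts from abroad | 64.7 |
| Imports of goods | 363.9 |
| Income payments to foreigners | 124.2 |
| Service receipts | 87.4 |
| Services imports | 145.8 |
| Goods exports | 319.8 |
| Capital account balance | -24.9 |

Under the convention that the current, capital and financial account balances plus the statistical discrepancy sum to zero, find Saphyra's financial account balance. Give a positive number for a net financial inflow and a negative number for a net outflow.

Goods balance = 319.8 - 363.9 = -44.1
Services balance = 87.4 - 145.8 = -58.4
Trade balance (goods + services) = -44.1 + (-58.4) = -102.5
Net primary income = 64.7 - 124.2 = -59.5
Net secondary income = 41.8
Current account = -102.5 + (-59.5) + 41.8 = -120.2
Financial account = -(-120.2 + (-24.9) + 5.5) = 139.6

139.6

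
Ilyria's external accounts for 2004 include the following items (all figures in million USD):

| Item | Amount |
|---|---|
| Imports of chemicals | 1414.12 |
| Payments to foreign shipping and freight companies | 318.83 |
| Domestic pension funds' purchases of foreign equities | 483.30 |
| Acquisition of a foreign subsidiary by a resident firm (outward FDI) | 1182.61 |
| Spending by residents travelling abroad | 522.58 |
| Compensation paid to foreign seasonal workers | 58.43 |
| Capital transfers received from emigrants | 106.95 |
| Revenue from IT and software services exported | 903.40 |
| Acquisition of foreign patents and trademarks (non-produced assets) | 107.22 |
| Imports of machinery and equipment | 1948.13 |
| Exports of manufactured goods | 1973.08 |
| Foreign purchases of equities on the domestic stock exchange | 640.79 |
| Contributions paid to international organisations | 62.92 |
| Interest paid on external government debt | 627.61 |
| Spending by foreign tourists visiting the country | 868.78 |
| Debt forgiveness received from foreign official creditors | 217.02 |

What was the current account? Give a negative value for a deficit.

Goods: -1414.12 - 1948.13 + 1973.08 = -1389.17
Services: 868.78 + 903.40 - 318.83 - 522.58 = 930.77
Primary income: -58.43 - 627.61 = -686.04
Secondary income: -62.92
Current account = (-1389.17) + 930.77 + (-686.04) + (-62.92) = -1207.36
(Excluded from the current account — financial account: domestic pension funds' purchases of foreign equities 483.30, acquisition of a foreign subsidiary by a resident firm (outward FDI) 1182.61, foreign purchases of equities on the domestic stock exchange 640.79; capital account: capital transfers received from emigrants 106.95, acquisition of foreign patents and trademarks (non-produced assets) 107.22, debt forgiveness received from foreign official creditors 217.02.)

-1207.36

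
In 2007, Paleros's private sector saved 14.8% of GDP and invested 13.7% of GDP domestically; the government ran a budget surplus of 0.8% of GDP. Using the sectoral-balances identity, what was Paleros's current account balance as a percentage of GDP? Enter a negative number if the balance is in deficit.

1.9

By the sectoral-balances identity, CA = (S_private - I) + (T - G).
Private balance = 14.8 - 13.7 = 1.1
Government balance (T - G) = 0.8
CA = 1.1 + 0.8 = 1.9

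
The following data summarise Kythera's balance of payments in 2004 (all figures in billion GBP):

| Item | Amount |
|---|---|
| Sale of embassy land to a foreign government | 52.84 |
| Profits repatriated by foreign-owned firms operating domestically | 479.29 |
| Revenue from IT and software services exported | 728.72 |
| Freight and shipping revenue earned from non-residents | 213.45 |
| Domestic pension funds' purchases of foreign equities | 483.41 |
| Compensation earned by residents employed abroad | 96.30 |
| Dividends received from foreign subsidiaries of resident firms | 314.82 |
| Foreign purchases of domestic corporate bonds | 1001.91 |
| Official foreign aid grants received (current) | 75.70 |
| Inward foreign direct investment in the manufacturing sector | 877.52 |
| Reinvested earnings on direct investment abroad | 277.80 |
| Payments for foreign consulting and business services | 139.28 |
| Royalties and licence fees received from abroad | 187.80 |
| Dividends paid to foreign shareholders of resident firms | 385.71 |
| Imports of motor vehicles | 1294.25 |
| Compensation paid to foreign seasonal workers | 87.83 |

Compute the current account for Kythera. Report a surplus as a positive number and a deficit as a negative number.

Goods: -1294.25
Services: 728.72 + 213.45 + 187.80 - 139.28 = 990.69
Primary income: 96.30 - 479.29 - 385.71 + 314.82 + 277.80 - 87.83 = -263.91
Secondary income: 75.70
Current account = (-1294.25) + 990.69 + (-263.91) + 75.70 = -491.77
(Excluded from the current account — capital account: sale of embassy land to a foreign government 52.84; financial account: domestic pension funds' purchases of foreign equities 483.41, foreign purchases of domestic corporate bonds 1001.91, inward foreign direct investment in the manufacturing sector 877.52.)

-491.77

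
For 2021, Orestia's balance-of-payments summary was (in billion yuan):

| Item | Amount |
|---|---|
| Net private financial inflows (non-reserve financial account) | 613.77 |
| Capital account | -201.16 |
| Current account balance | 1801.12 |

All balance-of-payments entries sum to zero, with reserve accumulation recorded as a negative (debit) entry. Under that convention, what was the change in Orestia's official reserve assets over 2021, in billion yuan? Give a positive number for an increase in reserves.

2213.73

Official reserve transactions balance = -(1801.12 + (-201.16) + 613.77) = -2213.73
An accumulation of reserves is recorded as a debit (negative entry), so the change in the stock of reserves is the negative of that balance.
Change in official reserves = -(-2213.73) = 2213.73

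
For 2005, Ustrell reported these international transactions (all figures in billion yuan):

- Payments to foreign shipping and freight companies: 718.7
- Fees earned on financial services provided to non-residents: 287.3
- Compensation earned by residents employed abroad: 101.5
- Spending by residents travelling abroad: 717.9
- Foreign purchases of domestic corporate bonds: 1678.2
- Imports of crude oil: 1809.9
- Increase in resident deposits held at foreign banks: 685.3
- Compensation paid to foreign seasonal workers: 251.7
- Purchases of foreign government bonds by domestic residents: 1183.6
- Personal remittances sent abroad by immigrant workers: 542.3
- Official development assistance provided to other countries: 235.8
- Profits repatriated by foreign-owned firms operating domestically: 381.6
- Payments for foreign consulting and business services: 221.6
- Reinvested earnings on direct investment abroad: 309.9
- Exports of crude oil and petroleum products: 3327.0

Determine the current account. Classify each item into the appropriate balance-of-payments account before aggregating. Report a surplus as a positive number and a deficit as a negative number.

Goods: -1809.9 + 3327.0 = 1517.1
Services: -718.7 - 717.9 + 287.3 - 221.6 = -1370.9
Primary income: 101.5 + 309.9 - 381.6 - 251.7 = -221.9
Secondary income: -235.8 - 542.3 = -778.1
Current account = 1517.1 + (-1370.9) + (-221.9) + (-778.1) = -853.8
(Excluded from the current account — financial account: foreign purchases of domestic corporate bonds 1678.2, increase in resident deposits held at foreign banks 685.3, purchases of foreign government bonds by domestic residents 1183.6.)

-853.8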